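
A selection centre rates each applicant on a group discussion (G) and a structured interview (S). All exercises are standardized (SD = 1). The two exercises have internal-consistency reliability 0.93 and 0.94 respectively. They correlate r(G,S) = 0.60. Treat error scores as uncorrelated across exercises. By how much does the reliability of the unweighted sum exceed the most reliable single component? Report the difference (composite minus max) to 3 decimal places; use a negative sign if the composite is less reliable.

0.019

Var(sum) = 2 + 1.2 = 3.2; true-score variance = 1.87 + 1.2 = 3.07; composite reliability = 0.9594.
Max component reliability = 0.9400.
Difference = 0.9594 − 0.9400 = 0.019.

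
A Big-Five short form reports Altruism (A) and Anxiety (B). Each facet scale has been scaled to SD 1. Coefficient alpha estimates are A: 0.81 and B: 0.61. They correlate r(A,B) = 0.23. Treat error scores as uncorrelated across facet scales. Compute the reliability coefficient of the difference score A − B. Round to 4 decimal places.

0.6234

Var(A−B) = 1 + 1 − 2·0.23 = 2 − 0.46 = 1.54.
Under uncorrelated errors the observed covariances equal the true-score covariances, so only the own-variance terms attenuate.
True-score variance = [0.81 + 0.61] − 0.46 = 1.42 − 0.46 = 0.96.
Reliability = 0.96 / 1.54 = 0.6234.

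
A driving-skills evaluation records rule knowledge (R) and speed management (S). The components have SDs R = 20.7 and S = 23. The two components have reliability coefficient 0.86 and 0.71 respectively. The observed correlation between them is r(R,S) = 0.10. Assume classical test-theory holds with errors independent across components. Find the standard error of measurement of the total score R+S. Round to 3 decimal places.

14.608

Var(total) = 957.49 + 95.22 = 1052.71.
True-score variance = 744.091 + 95.22 = 839.311, so reliability = 0.7973.
Error variance = 1052.71 − 839.311 = 213.399; SEM = √213.399 = 14.608.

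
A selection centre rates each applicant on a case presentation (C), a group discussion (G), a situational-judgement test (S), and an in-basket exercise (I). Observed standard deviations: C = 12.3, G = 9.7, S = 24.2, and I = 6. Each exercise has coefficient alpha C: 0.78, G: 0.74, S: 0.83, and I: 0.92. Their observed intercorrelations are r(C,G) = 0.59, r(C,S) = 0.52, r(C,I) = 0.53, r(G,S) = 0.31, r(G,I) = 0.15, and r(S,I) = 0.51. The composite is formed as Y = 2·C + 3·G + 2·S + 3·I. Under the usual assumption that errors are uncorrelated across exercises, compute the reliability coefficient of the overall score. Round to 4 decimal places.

0.9095

Var(Y) = 2²·12.3² + 3²·9.7² + 2²·24.2² + 3²·6² + 2·[6·12.3·9.7·0.59 + 4·12.3·24.2·0.52 + 6·12.3·6·0.53 + 6·9.7·24.2·0.31 + 9·9.7·6·0.15 + 6·24.2·6·0.51] = 4118.53 + 4471.35 = 8589.88.
With uncorrelated errors the cross-covariances are all true-score covariance, so they carry over unchanged; only the diagonal terms shrink to ρᵢσᵢ².
True-score variance = [2²·12.3²·0.78 + 3²·9.7²·0.74 + 2²·24.2²·0.83 + 3²·6²·0.92] + 4471.35 = 3341.07 + 4471.35 = 7812.41.
Reliability = 7812.41 / 8589.88 = 0.9095.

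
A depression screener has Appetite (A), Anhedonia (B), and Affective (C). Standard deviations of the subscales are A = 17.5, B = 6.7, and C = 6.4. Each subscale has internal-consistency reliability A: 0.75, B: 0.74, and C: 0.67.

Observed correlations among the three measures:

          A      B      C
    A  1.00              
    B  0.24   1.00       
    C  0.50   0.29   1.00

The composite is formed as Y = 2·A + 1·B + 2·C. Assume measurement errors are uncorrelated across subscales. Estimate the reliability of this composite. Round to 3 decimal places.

Var(Y) = 2²·17.5² + 6.7² + 2²·6.4² + 2·[2·17.5·6.7·0.24 + 4·17.5·6.4·0.50 + 2·6.7·6.4·0.29] = 1433.73 + 610.301 = 2044.03.
With uncorrelated errors the cross-covariances are all true-score covariance, so they carry over unchanged; only the diagonal terms shrink to ρᵢσᵢ².
True-score variance = [2²·17.5²·0.75 + 6.7²·0.74 + 2²·6.4²·0.67] + 610.301 = 1061.74 + 610.301 = 1672.04.
Reliability = 1672.04 / 2044.03 = 0.818.

0.818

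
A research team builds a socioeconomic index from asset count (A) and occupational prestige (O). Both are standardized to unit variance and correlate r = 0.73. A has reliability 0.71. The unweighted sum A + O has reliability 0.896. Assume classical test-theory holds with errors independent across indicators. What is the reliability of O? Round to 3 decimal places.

Var(A+O) = 2 + 2·0.73 = 3.460.
True-score variance = ρ_A + ρ_O + 2·0.73, so 0.896 = (0.71 + ρ_O + 1.46) / 3.460.
ρ_O = 0.896·3.460 − 0.71 − 1.46 = 0.930.

0.930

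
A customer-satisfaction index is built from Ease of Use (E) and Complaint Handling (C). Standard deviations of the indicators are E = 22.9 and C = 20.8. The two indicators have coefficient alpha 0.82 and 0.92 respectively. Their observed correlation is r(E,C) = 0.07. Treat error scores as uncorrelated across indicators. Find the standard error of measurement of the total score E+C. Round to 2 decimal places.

Var(total) = 957.05 + 66.6848 = 1023.73.
True-score variance = 828.045 + 66.6848 = 894.73, so reliability = 0.8740.
Error variance = 1023.73 − 894.73 = 129.005; SEM = √129.005 = 11.36.

11.36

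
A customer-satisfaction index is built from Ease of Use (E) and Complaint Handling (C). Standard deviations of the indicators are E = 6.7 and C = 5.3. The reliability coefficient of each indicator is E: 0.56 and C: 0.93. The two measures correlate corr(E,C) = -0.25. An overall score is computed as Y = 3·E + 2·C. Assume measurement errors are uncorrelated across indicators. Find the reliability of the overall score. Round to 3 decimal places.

0.547

Var(Y) = 3²·6.7² + 2²·5.3² + 2·[6·6.7·5.3·(-0.25)] = 516.37 − 106.53 = 409.84.
Because errors are independent across components, Cov(Tᵢ,Tⱼ) = Cov(Xᵢ,Xⱼ); the off-diagonal part of the true-score variance is the same as above.
True-score variance = [3²·6.7²·0.56 + 2²·5.3²·0.93] − 106.53 = 330.74 − 106.53 = 224.21.
Reliability = 224.21 / 409.84 = 0.547.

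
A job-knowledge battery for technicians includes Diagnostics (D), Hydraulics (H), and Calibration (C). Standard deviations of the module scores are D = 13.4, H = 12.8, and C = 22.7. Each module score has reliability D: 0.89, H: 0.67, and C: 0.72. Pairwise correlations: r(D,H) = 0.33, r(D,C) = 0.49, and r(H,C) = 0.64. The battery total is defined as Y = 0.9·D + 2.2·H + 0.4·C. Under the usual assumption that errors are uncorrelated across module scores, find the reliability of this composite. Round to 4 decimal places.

Var(Y) = 0.9²·13.4² + 2.2²·12.8² + 0.4²·22.7² + 2·[1.98·13.4·12.8·0.33 + 0.36·13.4·22.7·0.49 + 0.88·12.8·22.7·0.64] = 1020.88 + 658.744 = 1679.62.
With uncorrelated errors the cross-covariances are all true-score covariance, so they carry over unchanged; only the diagonal terms shrink to ρᵢσᵢ².
True-score variance = [0.9²·13.4²·0.89 + 2.2²·12.8²·0.67 + 0.4²·22.7²·0.72] + 658.744 = 720.107 + 658.744 = 1378.85.
Reliability = 1378.85 / 1679.62 = 0.8209.

0.8209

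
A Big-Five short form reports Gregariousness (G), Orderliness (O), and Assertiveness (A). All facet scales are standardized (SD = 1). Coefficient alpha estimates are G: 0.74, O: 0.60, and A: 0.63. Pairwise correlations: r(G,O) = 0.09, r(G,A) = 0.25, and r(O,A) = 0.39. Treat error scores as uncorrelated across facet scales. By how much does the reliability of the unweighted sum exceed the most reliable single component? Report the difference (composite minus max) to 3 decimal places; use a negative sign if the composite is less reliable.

0.029

Var(sum) = 3 + 1.46 = 4.46; true-score variance = 1.97 + 1.46 = 3.43; composite reliability = 0.7691.
Max component reliability = 0.7400.
Difference = 0.7691 − 0.7400 = 0.029.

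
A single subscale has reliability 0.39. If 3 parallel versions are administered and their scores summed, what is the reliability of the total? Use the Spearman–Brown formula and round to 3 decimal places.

ρ_k = kρ / (1 + (k−1)ρ) = 3·0.39 / (1 + 2·0.39) = 1.170 / 1.780 = 0.657.

0.657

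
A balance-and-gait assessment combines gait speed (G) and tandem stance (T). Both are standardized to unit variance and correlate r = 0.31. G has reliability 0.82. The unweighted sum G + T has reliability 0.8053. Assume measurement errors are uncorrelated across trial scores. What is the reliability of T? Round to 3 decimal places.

0.670

Var(G+T) = 2 + 2·0.31 = 2.620.
True-score variance = ρ_G + ρ_T + 2·0.31, so 0.8053 = (0.82 + ρ_T + 0.62) / 2.620.
ρ_T = 0.8053·2.620 − 0.82 − 0.62 = 0.670.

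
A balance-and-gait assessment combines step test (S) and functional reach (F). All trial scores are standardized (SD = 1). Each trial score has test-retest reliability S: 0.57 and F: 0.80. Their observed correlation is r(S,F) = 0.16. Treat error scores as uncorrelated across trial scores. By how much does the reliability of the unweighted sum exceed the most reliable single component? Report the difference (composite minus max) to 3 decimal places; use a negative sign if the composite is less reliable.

-0.072

Var(sum) = 2 + 0.32 = 2.32; true-score variance = 1.37 + 0.32 = 1.69; composite reliability = 0.7284.
Max component reliability = 0.8000.
Difference = 0.7284 − 0.8000 = -0.072.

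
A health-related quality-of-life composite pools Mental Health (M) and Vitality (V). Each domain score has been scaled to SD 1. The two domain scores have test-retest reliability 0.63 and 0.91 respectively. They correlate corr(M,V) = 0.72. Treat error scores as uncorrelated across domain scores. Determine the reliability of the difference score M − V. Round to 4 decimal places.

0.1786

Var(M−V) = 1 + 1 − 2·0.72 = 2 − 1.44 = 0.56.
With uncorrelated errors the cross-covariances are all true-score covariance, so they carry over unchanged; only the diagonal terms shrink to ρᵢσᵢ².
True-score variance = [0.63 + 0.91] − 1.44 = 1.54 − 1.44 = 0.1.
Reliability = 0.1 / 0.56 = 0.1786.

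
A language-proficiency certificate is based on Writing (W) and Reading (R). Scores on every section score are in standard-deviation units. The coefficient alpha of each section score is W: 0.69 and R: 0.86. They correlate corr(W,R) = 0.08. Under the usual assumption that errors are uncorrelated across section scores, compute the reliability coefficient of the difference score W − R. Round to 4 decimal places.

0.7554

Var(W−R) = 1 + 1 − 2·0.08 = 2 − 0.16 = 1.84.
Under uncorrelated errors the observed covariances equal the true-score covariances, so only the own-variance terms attenuate.
True-score variance = [0.69 + 0.86] − 0.16 = 1.55 − 0.16 = 1.39.
Reliability = 1.39 / 1.84 = 0.7554.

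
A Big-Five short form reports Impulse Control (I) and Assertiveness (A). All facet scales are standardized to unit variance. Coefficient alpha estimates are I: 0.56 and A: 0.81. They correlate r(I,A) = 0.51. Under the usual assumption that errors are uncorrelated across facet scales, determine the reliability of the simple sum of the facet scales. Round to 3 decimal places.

0.791

Var(I+A) = 2 + 2·[0.51] = 2 + 1.02 = 3.02.
Because errors are independent across components, Cov(Tᵢ,Tⱼ) = Cov(Xᵢ,Xⱼ); the off-diagonal part of the true-score variance is the same as above.
True-score variance = [0.56 + 0.81] + 1.02 = 1.37 + 1.02 = 2.39.
Reliability = 2.39 / 3.02 = 0.791.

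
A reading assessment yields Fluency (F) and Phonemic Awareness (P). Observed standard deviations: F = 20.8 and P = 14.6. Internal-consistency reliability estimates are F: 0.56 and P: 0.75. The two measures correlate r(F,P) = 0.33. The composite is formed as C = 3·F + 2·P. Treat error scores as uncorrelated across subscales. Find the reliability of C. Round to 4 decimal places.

0.6762

Var(C) = 3²·20.8² + 2²·14.6² + 2·[6·20.8·14.6·0.33] = 4746.4 + 1202.57 = 5948.97.
With uncorrelated errors the cross-covariances are all true-score covariance, so they carry over unchanged; only the diagonal terms shrink to ρᵢσᵢ².
True-score variance = [3²·20.8²·0.56 + 2²·14.6²·0.75] + 1202.57 = 2819.99 + 1202.57 = 4022.56.
Reliability = 4022.56 / 5948.97 = 0.6762.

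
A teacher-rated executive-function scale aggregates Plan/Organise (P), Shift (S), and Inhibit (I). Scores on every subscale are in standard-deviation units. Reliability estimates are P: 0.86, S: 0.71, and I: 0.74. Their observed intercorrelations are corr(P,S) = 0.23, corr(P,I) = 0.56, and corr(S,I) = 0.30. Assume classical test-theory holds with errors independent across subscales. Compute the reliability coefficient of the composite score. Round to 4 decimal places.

0.8668

Var(P+S+I) = 3 + 2·[0.23 + 0.56 + 0.30] = 3 + 2.18 = 5.18.
Because errors are independent across components, Cov(Tᵢ,Tⱼ) = Cov(Xᵢ,Xⱼ); the off-diagonal part of the true-score variance is the same as above.
True-score variance = [0.86 + 0.71 + 0.74] + 2.18 = 2.31 + 2.18 = 4.49.
Reliability = 4.49 / 5.18 = 0.8668.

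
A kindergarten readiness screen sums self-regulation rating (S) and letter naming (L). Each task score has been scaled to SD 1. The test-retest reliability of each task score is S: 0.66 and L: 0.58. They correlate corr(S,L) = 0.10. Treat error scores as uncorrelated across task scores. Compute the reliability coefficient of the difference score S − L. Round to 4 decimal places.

Var(S−L) = 1 + 1 − 2·0.10 = 2 − 0.2 = 1.8.
With uncorrelated errors the cross-covariances are all true-score covariance, so they carry over unchanged; only the diagonal terms shrink to ρᵢσᵢ².
True-score variance = [0.66 + 0.58] − 0.2 = 1.24 − 0.2 = 1.04.
Reliability = 1.04 / 1.8 = 0.5778.

0.5778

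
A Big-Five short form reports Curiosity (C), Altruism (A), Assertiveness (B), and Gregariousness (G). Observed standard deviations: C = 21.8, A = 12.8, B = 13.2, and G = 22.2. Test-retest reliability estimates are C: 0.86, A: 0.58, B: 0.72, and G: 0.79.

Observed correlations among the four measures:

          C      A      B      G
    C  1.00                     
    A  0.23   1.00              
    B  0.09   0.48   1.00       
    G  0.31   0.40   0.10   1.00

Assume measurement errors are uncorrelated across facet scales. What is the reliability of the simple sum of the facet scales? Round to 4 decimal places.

0.8713

Var(C+A+B+G) = 21.8² + 12.8² + 13.2² + 22.2² + 2·[21.8·12.8·0.23 + 21.8·13.2·0.09 + 21.8·22.2·0.31 + 12.8·13.2·0.48 + 12.8·22.2·0.40 + 13.2·22.2·0.10] = 1306.16 + 928.348 = 2234.51.
With uncorrelated errors the cross-covariances are all true-score covariance, so they carry over unchanged; only the diagonal terms shrink to ρᵢσᵢ².
True-score variance = [21.8²·0.86 + 12.8²·0.58 + 13.2²·0.72 + 22.2²·0.79] + 928.348 = 1018.53 + 928.348 = 1946.88.
Reliability = 1946.88 / 2234.51 = 0.8713.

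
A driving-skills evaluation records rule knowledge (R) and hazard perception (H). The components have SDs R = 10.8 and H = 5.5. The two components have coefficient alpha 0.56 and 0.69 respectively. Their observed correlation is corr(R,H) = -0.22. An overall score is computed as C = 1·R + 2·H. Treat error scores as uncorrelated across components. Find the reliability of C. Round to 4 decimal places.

Var(C) = 10.8² + 2²·5.5² + 2·[2·10.8·5.5·(-0.22)] = 237.64 − 52.272 = 185.368.
Under uncorrelated errors the observed covariances equal the true-score covariances, so only the own-variance terms attenuate.
True-score variance = [10.8²·0.56 + 2²·5.5²·0.69] − 52.272 = 148.808 − 52.272 = 96.5364.
Reliability = 96.5364 / 185.368 = 0.5208.

0.5208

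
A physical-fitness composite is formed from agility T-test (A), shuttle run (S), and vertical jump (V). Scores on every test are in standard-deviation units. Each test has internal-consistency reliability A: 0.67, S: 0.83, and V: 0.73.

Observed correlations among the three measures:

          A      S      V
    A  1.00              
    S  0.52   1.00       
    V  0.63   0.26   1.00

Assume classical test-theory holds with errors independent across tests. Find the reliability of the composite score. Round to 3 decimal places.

0.868

Var(A+S+V) = 3 + 2·[0.52 + 0.63 + 0.26] = 3 + 2.82 = 5.82.
Because errors are independent across components, Cov(Tᵢ,Tⱼ) = Cov(Xᵢ,Xⱼ); the off-diagonal part of the true-score variance is the same as above.
True-score variance = [0.67 + 0.83 + 0.73] + 2.82 = 2.23 + 2.82 = 5.05.
Reliability = 5.05 / 5.82 = 0.868.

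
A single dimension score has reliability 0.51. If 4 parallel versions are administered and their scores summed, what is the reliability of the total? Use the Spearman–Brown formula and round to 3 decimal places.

ρ_k = kρ / (1 + (k−1)ρ) = 4·0.51 / (1 + 3·0.51) = 2.040 / 2.530 = 0.806.

0.806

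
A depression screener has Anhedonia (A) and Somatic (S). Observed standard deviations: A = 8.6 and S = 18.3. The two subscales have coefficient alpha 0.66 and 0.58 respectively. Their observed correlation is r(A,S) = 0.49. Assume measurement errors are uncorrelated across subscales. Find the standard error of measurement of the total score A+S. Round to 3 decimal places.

Var(total) = 408.85 + 154.232 = 563.082.
True-score variance = 243.05 + 154.232 = 397.282, so reliability = 0.7055.
Error variance = 563.082 − 397.282 = 165.8; SEM = √165.8 = 12.876.

12.876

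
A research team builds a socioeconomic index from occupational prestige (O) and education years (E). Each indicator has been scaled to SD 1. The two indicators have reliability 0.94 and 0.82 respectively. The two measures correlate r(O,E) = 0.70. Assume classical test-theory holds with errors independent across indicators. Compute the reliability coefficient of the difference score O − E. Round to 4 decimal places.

0.6000

Var(O−E) = 1 + 1 − 2·0.70 = 2 − 1.4 = 0.6.
Because errors are independent across components, Cov(Tᵢ,Tⱼ) = Cov(Xᵢ,Xⱼ); the off-diagonal part of the true-score variance is the same as above.
True-score variance = [0.94 + 0.82] − 1.4 = 1.76 − 1.4 = 0.36.
Reliability = 0.36 / 0.6 = 0.6000.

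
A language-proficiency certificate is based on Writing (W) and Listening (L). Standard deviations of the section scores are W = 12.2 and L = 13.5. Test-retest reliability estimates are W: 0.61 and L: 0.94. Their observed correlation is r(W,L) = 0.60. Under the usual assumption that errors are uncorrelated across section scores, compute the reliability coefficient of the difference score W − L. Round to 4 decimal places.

0.4831

Var(W−L) = 12.2² + 13.5² − 2·12.2·13.5·0.60 = 331.09 − 197.64 = 133.45.
Under uncorrelated errors the observed covariances equal the true-score covariances, so only the own-variance terms attenuate.
True-score variance = [12.2²·0.61 + 13.5²·0.94] − 197.64 = 262.107 − 197.64 = 64.4674.
Reliability = 64.4674 / 133.45 = 0.4831.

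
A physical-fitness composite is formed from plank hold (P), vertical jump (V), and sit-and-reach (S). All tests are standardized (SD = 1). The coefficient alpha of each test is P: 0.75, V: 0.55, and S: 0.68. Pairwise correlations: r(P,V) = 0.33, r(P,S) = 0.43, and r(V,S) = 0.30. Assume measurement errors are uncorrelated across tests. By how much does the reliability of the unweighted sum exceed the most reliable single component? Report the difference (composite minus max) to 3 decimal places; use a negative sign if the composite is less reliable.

0.051

Var(sum) = 3 + 2.12 = 5.12; true-score variance = 1.98 + 2.12 = 4.1; composite reliability = 0.8008.
Max component reliability = 0.7500.
Difference = 0.8008 − 0.7500 = 0.051.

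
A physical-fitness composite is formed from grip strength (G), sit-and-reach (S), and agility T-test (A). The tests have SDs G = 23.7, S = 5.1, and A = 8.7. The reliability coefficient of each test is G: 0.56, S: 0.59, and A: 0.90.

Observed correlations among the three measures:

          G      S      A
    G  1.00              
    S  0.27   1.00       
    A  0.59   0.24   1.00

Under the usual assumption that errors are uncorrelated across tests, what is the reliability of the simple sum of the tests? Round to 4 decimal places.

0.7328

Var(G+S+A) = 23.7² + 5.1² + 8.7² + 2·[23.7·5.1·0.27 + 23.7·8.7·0.59 + 5.1·8.7·0.24] = 663.39 + 329.872 = 993.262.
Under uncorrelated errors the observed covariances equal the true-score covariances, so only the own-variance terms attenuate.
True-score variance = [23.7²·0.56 + 5.1²·0.59 + 8.7²·0.90] + 329.872 = 398.013 + 329.872 = 727.885.
Reliability = 727.885 / 993.262 = 0.7328.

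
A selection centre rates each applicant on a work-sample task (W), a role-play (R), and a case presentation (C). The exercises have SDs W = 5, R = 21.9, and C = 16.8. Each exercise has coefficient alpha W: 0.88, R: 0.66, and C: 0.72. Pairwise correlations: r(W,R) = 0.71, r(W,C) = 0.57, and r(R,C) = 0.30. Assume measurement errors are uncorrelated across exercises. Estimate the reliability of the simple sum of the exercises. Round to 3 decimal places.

Var(W+R+C) = 5² + 21.9² + 16.8² + 2·[5·21.9·0.71 + 5·16.8·0.57 + 21.9·16.8·0.30] = 786.85 + 472.002 = 1258.85.
Because errors are independent across components, Cov(Tᵢ,Tⱼ) = Cov(Xᵢ,Xⱼ); the off-diagonal part of the true-score variance is the same as above.
True-score variance = [5²·0.88 + 21.9²·0.66 + 16.8²·0.72] + 472.002 = 541.755 + 472.002 = 1013.76.
Reliability = 1013.76 / 1258.85 = 0.805.

0.805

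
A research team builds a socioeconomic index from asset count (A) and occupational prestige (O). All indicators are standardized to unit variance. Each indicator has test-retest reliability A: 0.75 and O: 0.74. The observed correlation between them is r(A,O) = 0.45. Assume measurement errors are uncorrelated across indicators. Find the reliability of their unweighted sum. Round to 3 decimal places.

Var(A+O) = 2 + 2·[0.45] = 2 + 0.9 = 2.9.
Because errors are independent across components, Cov(Tᵢ,Tⱼ) = Cov(Xᵢ,Xⱼ); the off-diagonal part of the true-score variance is the same as above.
True-score variance = [0.75 + 0.74] + 0.9 = 1.49 + 0.9 = 2.39.
Reliability = 2.39 / 2.9 = 0.824.

0.824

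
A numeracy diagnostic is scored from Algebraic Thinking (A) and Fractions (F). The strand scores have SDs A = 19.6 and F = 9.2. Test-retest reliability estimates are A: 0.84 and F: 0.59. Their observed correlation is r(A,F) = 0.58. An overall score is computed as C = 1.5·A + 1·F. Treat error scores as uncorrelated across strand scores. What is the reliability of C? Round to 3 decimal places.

0.863

Var(C) = 1.5²·19.6² + 9.2² + 2·[1.5·19.6·9.2·0.58] = 949 + 313.757 = 1262.76.
Because errors are independent across components, Cov(Tᵢ,Tⱼ) = Cov(Xᵢ,Xⱼ); the off-diagonal part of the true-score variance is the same as above.
True-score variance = [1.5²·19.6²·0.84 + 9.2²·0.59] + 313.757 = 776 + 313.757 = 1089.76.
Reliability = 1089.76 / 1262.76 = 0.863.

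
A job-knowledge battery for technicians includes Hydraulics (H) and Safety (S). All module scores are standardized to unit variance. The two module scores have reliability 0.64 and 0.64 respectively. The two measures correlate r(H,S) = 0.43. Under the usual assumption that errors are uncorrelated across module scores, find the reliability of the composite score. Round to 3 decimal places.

0.748

Var(H+S) = 2 + 2·[0.43] = 2 + 0.86 = 2.86.
Because errors are independent across components, Cov(Tᵢ,Tⱼ) = Cov(Xᵢ,Xⱼ); the off-diagonal part of the true-score variance is the same as above.
True-score variance = [0.64 + 0.64] + 0.86 = 1.28 + 0.86 = 2.14.
Reliability = 2.14 / 2.86 = 0.748.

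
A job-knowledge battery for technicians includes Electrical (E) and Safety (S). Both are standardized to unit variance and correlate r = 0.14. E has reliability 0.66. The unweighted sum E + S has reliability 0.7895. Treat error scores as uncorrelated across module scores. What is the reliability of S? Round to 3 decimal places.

0.860

Var(E+S) = 2 + 2·0.14 = 2.280.
True-score variance = ρ_E + ρ_S + 2·0.14, so 0.7895 = (0.66 + ρ_S + 0.28) / 2.280.
ρ_S = 0.7895·2.280 − 0.66 − 0.28 = 0.860.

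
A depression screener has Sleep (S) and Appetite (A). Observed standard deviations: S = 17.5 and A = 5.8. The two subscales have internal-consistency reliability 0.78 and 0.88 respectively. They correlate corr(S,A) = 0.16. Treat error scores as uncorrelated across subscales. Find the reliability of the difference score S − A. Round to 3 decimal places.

Var(S−A) = 17.5² + 5.8² − 2·17.5·5.8·0.16 = 339.89 − 32.48 = 307.41.
With uncorrelated errors the cross-covariances are all true-score covariance, so they carry over unchanged; only the diagonal terms shrink to ρᵢσᵢ².
True-score variance = [17.5²·0.78 + 5.8²·0.88] − 32.48 = 268.478 − 32.48 = 235.998.
Reliability = 235.998 / 307.41 = 0.768.

0.768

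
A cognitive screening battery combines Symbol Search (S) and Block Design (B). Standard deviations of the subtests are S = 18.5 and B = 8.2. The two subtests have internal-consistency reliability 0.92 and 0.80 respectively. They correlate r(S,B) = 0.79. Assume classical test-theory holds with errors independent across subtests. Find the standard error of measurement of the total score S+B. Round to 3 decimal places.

6.390

Var(total) = 409.49 + 239.686 = 649.176.
True-score variance = 368.662 + 239.686 = 608.348, so reliability = 0.9371.
Error variance = 649.176 − 608.348 = 40.828; SEM = √40.828 = 6.390.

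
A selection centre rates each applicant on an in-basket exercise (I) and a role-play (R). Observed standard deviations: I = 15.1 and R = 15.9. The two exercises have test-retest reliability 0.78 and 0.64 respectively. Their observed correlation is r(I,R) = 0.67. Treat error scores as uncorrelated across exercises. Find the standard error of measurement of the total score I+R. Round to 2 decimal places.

11.88

Var(total) = 480.82 + 321.721 = 802.541.
True-score variance = 339.646 + 321.721 = 661.367, so reliability = 0.8241.
Error variance = 802.541 − 661.367 = 141.174; SEM = √141.174 = 11.88.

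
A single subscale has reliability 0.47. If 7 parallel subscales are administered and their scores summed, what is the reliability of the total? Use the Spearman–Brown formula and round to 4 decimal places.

ρ_k = kρ / (1 + (k−1)ρ) = 7·0.47 / (1 + 6·0.47) = 3.290 / 3.820 = 0.8613.

0.8613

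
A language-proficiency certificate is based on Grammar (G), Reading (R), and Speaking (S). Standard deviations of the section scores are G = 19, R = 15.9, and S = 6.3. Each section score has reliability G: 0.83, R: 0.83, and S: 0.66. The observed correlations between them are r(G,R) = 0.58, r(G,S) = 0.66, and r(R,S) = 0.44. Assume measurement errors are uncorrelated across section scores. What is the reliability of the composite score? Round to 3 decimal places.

Var(G+R+S) = 19² + 15.9² + 6.3² + 2·[19·15.9·0.58 + 19·6.3·0.66 + 15.9·6.3·0.44] = 653.5 + 596.59 = 1250.09.
Because errors are independent across components, Cov(Tᵢ,Tⱼ) = Cov(Xᵢ,Xⱼ); the off-diagonal part of the true-score variance is the same as above.
True-score variance = [19²·0.83 + 15.9²·0.83 + 6.3²·0.66] + 596.59 = 535.658 + 596.59 = 1132.25.
Reliability = 1132.25 / 1250.09 = 0.906.

0.906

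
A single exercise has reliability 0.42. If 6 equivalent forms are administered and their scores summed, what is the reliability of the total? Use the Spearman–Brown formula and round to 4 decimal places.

ρ_k = kρ / (1 + (k−1)ρ) = 6·0.42 / (1 + 5·0.42) = 2.520 / 3.100 = 0.8129.

0.8129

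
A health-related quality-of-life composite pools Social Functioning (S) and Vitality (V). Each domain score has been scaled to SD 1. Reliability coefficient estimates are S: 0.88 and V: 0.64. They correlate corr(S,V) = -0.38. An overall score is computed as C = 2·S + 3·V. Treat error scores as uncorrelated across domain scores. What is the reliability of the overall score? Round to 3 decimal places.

Var(C) = 2² + 3² + 2·[6·(-0.38)] = 13 − 4.56 = 8.44.
Under uncorrelated errors the observed covariances equal the true-score covariances, so only the own-variance terms attenuate.
True-score variance = [2²·0.88 + 3²·0.64] − 4.56 = 9.28 − 4.56 = 4.72.
Reliability = 4.72 / 8.44 = 0.559.

0.559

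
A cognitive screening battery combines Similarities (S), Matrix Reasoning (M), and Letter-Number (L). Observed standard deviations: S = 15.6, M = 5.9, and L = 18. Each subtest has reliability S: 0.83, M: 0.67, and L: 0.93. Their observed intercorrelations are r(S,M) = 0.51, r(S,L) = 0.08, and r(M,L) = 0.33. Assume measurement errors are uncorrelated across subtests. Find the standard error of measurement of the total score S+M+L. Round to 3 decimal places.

Var(total) = 602.17 + 208.901 = 811.071.
True-score variance = 526.631 + 208.901 = 735.532, so reliability = 0.9069.
Error variance = 811.071 − 735.532 = 75.5385; SEM = √75.5385 = 8.691.

8.691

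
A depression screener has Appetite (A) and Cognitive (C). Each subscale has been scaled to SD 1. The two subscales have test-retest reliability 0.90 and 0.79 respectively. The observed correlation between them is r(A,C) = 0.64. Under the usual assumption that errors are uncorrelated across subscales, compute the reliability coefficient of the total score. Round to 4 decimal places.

Var(A+C) = 2 + 2·[0.64] = 2 + 1.28 = 3.28.
Under uncorrelated errors the observed covariances equal the true-score covariances, so only the own-variance terms attenuate.
True-score variance = [0.90 + 0.79] + 1.28 = 1.69 + 1.28 = 2.97.
Reliability = 2.97 / 3.28 = 0.9055.

0.9055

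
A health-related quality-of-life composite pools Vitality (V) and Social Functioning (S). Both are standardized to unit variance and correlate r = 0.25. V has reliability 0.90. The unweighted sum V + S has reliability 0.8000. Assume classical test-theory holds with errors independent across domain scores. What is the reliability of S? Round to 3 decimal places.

0.600

Var(V+S) = 2 + 2·0.25 = 2.500.
True-score variance = ρ_V + ρ_S + 2·0.25, so 0.8000 = (0.90 + ρ_S + 0.50) / 2.500.
ρ_S = 0.8000·2.500 − 0.90 − 0.50 = 0.600.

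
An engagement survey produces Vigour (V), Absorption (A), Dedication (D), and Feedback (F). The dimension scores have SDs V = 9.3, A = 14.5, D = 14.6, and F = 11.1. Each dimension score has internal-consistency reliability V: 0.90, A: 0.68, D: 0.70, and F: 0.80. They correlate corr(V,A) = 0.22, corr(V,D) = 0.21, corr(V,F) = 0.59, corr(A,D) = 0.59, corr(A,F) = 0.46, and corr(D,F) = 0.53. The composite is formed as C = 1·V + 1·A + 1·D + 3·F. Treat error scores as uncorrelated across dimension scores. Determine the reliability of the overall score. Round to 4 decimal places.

Var(C) = 9.3² + 14.5² + 14.6² + 3²·11.1² + 2·[9.3·14.5·0.22 + 9.3·14.6·0.21 + 3·9.3·11.1·0.59 + 14.5·14.6·0.59 + 3·14.5·11.1·0.46 + 3·14.6·11.1·0.53] = 1618.79 + 1691.17 = 3309.96.
With uncorrelated errors the cross-covariances are all true-score covariance, so they carry over unchanged; only the diagonal terms shrink to ρᵢσᵢ².
True-score variance = [9.3²·0.90 + 14.5²·0.68 + 14.6²·0.70 + 3²·11.1²·0.80] + 1691.17 = 1257.13 + 1691.17 = 2948.31.
Reliability = 2948.31 / 3309.96 = 0.8907.

0.8907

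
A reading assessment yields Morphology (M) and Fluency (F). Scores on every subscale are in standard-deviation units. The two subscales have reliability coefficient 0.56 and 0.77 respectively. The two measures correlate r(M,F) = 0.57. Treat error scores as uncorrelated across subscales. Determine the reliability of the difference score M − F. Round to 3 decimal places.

Var(M−F) = 1 + 1 − 2·0.57 = 2 − 1.14 = 0.86.
Under uncorrelated errors the observed covariances equal the true-score covariances, so only the own-variance terms attenuate.
True-score variance = [0.56 + 0.77] − 1.14 = 1.33 − 1.14 = 0.19.
Reliability = 0.19 / 0.86 = 0.221.

0.221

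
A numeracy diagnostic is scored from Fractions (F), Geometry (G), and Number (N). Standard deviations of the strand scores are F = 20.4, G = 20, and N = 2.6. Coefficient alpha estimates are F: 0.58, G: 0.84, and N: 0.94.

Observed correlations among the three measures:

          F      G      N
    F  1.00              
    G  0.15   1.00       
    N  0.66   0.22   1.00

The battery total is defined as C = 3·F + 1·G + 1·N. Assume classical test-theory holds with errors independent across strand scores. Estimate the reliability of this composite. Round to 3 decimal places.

Var(C) = 3²·20.4² + 20² + 2.6² + 2·[3·20.4·20·0.15 + 3·20.4·2.6·0.66 + 20·2.6·0.22] = 4152.2 + 600.118 = 4752.32.
Because errors are independent across components, Cov(Tᵢ,Tⱼ) = Cov(Xᵢ,Xⱼ); the off-diagonal part of the true-score variance is the same as above.
True-score variance = [3²·20.4²·0.58 + 20²·0.84 + 2.6²·0.94] + 600.118 = 2514.71 + 600.118 = 3114.83.
Reliability = 3114.83 / 4752.32 = 0.655.

0.655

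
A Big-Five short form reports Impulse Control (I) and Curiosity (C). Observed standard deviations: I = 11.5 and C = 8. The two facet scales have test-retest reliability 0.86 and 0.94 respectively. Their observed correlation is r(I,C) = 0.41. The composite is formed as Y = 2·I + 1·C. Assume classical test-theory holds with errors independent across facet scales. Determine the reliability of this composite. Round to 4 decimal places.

Var(Y) = 2²·11.5² + 8² + 2·[2·11.5·8·0.41] = 593 + 150.88 = 743.88.
Because errors are independent across components, Cov(Tᵢ,Tⱼ) = Cov(Xᵢ,Xⱼ); the off-diagonal part of the true-score variance is the same as above.
True-score variance = [2²·11.5²·0.86 + 8²·0.94] + 150.88 = 515.1 + 150.88 = 665.98.
Reliability = 665.98 / 743.88 = 0.8953.

0.8953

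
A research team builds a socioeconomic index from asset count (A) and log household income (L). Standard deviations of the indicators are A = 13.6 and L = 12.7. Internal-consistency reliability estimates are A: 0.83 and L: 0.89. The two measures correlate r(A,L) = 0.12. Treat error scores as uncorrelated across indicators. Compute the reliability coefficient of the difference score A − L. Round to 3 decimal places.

Var(A−L) = 13.6² + 12.7² − 2·13.6·12.7·0.12 = 346.25 − 41.4528 = 304.797.
Under uncorrelated errors the observed covariances equal the true-score covariances, so only the own-variance terms attenuate.
True-score variance = [13.6²·0.83 + 12.7²·0.89] − 41.4528 = 297.065 − 41.4528 = 255.612.
Reliability = 255.612 / 304.797 = 0.839.

0.839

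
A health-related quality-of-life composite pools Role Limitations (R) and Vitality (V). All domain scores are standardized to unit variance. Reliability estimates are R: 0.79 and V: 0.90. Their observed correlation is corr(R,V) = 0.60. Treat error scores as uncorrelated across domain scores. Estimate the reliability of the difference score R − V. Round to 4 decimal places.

0.6125

Var(R−V) = 1 + 1 − 2·0.60 = 2 − 1.2 = 0.8.
Under uncorrelated errors the observed covariances equal the true-score covariances, so only the own-variance terms attenuate.
True-score variance = [0.79 + 0.90] − 1.2 = 1.69 − 1.2 = 0.49.
Reliability = 0.49 / 0.8 = 0.6125.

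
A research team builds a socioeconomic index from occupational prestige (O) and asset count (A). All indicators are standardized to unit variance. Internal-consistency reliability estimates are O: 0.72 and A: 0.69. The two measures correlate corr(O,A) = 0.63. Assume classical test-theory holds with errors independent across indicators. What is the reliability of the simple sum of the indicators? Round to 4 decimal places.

Var(O+A) = 2 + 2·[0.63] = 2 + 1.26 = 3.26.
Under uncorrelated errors the observed covariances equal the true-score covariances, so only the own-variance terms attenuate.
True-score variance = [0.72 + 0.69] + 1.26 = 1.41 + 1.26 = 2.67.
Reliability = 2.67 / 3.26 = 0.8190.

0.8190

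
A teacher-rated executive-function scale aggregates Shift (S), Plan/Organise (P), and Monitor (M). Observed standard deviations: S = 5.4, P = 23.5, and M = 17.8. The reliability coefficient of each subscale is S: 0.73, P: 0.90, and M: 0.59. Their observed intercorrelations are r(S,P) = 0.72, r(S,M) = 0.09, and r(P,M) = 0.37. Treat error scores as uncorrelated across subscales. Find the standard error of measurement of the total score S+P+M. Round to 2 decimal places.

13.89

Var(total) = 898.25 + 509.58 = 1407.83.
True-score variance = 705.247 + 509.58 = 1214.83, so reliability = 0.8629.
Error variance = 1407.83 − 1214.83 = 193.003; SEM = √193.003 = 13.89.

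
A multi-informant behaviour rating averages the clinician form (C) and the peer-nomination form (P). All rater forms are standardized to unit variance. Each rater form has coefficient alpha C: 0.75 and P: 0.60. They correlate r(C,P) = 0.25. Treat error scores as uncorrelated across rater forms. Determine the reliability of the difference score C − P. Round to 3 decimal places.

Var(C−P) = 1 + 1 − 2·0.25 = 2 − 0.5 = 1.5.
With uncorrelated errors the cross-covariances are all true-score covariance, so they carry over unchanged; only the diagonal terms shrink to ρᵢσᵢ².
True-score variance = [0.75 + 0.60] − 0.5 = 1.35 − 0.5 = 0.85.
Reliability = 0.85 / 1.5 = 0.567.

0.567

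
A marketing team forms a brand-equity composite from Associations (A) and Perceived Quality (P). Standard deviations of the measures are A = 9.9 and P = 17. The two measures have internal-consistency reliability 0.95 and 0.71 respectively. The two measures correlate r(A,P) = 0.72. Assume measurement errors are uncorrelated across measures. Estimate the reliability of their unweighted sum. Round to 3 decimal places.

0.859

Var(A+P) = 9.9² + 17² + 2·[9.9·17·0.72] = 387.01 + 242.352 = 629.362.
With uncorrelated errors the cross-covariances are all true-score covariance, so they carry over unchanged; only the diagonal terms shrink to ρᵢσᵢ².
True-score variance = [9.9²·0.95 + 17²·0.71] + 242.352 = 298.299 + 242.352 = 540.651.
Reliability = 540.651 / 629.362 = 0.859.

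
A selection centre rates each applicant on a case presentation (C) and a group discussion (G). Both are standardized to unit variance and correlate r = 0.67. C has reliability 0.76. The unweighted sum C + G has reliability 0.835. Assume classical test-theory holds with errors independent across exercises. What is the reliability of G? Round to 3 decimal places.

0.689

Var(C+G) = 2 + 2·0.67 = 3.340.
True-score variance = ρ_C + ρ_G + 2·0.67, so 0.835 = (0.76 + ρ_G + 1.34) / 3.340.
ρ_G = 0.835·3.340 − 0.76 − 1.34 = 0.689.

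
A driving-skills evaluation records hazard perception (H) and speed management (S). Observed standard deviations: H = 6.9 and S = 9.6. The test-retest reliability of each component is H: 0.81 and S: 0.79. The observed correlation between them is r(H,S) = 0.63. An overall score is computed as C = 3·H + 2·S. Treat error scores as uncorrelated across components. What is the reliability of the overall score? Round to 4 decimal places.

0.8776

Var(C) = 3²·6.9² + 2²·9.6² + 2·[6·6.9·9.6·0.63] = 797.13 + 500.774 = 1297.9.
Because errors are independent across components, Cov(Tᵢ,Tⱼ) = Cov(Xᵢ,Xⱼ); the off-diagonal part of the true-score variance is the same as above.
True-score variance = [3²·6.9²·0.81 + 2²·9.6²·0.79] + 500.774 = 638.303 + 500.774 = 1139.08.
Reliability = 1139.08 / 1297.9 = 0.8776.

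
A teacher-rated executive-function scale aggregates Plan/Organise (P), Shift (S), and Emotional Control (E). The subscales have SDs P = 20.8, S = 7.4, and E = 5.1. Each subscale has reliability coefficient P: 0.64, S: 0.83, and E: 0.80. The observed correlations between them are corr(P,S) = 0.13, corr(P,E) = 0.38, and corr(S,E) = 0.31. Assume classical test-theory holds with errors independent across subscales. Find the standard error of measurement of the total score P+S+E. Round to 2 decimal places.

Var(total) = 513.41 + 144.039 = 657.449.
True-score variance = 343.148 + 144.039 = 487.187, so reliability = 0.7410.
Error variance = 657.449 − 487.187 = 170.262; SEM = √170.262 = 13.05.

13.05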